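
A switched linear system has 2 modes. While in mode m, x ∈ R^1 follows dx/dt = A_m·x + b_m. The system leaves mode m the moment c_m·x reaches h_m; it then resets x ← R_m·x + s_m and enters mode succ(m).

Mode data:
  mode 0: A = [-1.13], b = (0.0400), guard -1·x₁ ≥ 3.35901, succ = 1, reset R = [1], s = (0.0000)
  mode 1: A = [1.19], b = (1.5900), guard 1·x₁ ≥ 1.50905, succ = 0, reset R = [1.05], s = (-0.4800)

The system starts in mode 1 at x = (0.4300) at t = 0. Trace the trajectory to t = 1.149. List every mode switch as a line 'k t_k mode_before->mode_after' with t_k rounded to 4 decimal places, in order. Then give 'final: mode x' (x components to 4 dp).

Mode 1: guard c·x = 1.5091 hit at Δt = 0.4007 (t = 0.4007), x⁻ = (1.5090) → reset → x⁺ = (1.1045), jump to mode 0
Mode 0: flow for 0.7483 to horizon, guard not reached → x = (0.4944)

1 0.4007 1->0
final: 0 0.4944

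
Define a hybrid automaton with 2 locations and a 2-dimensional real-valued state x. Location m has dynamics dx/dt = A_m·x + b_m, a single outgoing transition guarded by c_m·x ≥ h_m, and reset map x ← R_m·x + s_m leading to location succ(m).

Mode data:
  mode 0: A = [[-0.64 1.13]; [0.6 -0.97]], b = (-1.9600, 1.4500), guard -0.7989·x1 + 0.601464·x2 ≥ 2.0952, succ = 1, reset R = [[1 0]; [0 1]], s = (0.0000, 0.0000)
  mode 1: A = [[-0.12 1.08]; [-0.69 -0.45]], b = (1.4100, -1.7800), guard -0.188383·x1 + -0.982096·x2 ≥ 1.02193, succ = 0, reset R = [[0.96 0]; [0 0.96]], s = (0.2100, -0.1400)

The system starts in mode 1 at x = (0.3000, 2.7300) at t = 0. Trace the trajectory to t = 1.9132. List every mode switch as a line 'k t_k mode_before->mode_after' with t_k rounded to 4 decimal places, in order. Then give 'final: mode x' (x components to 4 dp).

1 1.2631 1->0
final: 0 0.4206 0.2019

Mode 1: guard c·x = 1.0219 hit at Δt = 1.2631 (t = 1.2631), x⁻ = (2.5445, -1.5286) → reset → x⁺ = (2.6527, -1.6075), jump to mode 0
Mode 0: flow for 0.6501 to horizon, guard not reached → x = (0.4206, 0.2019)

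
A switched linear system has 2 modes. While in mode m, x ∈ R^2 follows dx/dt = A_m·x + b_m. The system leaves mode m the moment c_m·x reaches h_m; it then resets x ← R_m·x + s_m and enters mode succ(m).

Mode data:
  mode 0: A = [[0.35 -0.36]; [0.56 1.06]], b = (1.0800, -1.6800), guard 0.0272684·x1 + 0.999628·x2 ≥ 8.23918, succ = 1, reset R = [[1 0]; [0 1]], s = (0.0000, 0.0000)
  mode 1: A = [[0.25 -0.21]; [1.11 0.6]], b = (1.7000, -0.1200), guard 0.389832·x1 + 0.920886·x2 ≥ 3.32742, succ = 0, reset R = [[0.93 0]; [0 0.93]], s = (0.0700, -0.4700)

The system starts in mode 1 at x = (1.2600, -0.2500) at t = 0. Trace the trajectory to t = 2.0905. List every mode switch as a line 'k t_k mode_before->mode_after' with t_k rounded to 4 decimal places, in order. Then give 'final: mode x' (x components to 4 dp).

1 0.9072 1->0
final: 0 4.3521 6.6404

Mode 1: guard c·x = 3.3274 hit at Δt = 0.9072 (t = 0.9072), x⁻ = (3.1641, 2.2738) → reset → x⁺ = (3.0126, 1.6447), jump to mode 0
Mode 0: flow for 1.1833 to horizon, guard not reached → x = (4.3521, 6.6404)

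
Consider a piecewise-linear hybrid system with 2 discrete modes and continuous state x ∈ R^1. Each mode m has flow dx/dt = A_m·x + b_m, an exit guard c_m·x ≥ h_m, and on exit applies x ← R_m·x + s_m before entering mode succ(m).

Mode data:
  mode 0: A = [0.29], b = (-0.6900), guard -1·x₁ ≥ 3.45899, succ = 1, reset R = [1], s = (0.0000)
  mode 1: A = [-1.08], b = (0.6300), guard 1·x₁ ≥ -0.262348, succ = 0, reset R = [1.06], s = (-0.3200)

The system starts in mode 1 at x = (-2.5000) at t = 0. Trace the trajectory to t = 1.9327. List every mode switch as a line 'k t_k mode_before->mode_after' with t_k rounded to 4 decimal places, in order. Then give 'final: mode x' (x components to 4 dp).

Mode 1: guard c·x = -0.2623 hit at Δt = 1.1978 (t = 1.1978), x⁻ = (-0.2623) → reset → x⁺ = (-0.5981), jump to mode 0
Mode 0: flow for 0.7349 to horizon, guard not reached → x = (-1.3053)

1 1.1978 1->0
final: 0 -1.3053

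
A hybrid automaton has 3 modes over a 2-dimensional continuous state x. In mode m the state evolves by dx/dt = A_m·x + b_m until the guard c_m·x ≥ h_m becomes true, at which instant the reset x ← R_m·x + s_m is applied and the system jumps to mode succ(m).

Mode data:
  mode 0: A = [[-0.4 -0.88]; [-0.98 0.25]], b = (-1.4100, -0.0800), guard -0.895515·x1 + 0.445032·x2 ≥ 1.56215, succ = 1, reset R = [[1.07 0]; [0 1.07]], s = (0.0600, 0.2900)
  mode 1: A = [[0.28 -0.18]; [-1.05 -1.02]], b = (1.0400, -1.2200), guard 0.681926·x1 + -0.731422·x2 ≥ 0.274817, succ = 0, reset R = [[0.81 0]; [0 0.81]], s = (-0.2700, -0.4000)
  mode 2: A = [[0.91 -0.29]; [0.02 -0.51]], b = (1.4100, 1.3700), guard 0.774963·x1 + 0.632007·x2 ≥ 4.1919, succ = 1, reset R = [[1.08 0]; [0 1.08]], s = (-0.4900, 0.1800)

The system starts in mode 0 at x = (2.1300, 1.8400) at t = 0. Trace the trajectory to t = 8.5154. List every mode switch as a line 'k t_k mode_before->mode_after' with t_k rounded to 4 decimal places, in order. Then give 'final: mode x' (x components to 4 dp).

1 1.0471 0->1
2 2.4993 1->0
3 4.1384 0->1
4 6.2485 1->0
5 7.9319 0->1
final: 1 -1.2896 0.5205

Mode 0: guard c·x = 1.5621 hit at Δt = 1.0471 (t = 1.0471), x⁻ = (-0.9245, 1.6499) → reset → x⁺ = (-0.9292, 2.0554), jump to mode 1
Mode 1: guard c·x = 0.2748 hit at Δt = 1.4522 (t = 2.4993), x⁻ = (0.1868, -0.2016) → reset → x⁺ = (-0.1187, -0.5633), jump to mode 0
Mode 0: guard c·x = 1.5621 hit at Δt = 1.6392 (t = 4.1384), x⁻ = (-1.5242, 0.4430) → reset → x⁺ = (-1.5709, 0.7640), jump to mode 1
Mode 1: guard c·x = 0.2748 hit at Δt = 2.1100 (t = 6.2485), x⁻ = (-0.0123, -0.3872) → reset → x⁺ = (-0.2800, -0.7137), jump to mode 0
Mode 0: guard c·x = 1.5621 hit at Δt = 1.6835 (t = 7.9319), x⁻ = (-1.5460, 0.3992) → reset → x⁺ = (-1.5943, 0.7171), jump to mode 1
Mode 1: flow for 0.5835 to horizon, guard not reached → x = (-1.2896, 0.5205)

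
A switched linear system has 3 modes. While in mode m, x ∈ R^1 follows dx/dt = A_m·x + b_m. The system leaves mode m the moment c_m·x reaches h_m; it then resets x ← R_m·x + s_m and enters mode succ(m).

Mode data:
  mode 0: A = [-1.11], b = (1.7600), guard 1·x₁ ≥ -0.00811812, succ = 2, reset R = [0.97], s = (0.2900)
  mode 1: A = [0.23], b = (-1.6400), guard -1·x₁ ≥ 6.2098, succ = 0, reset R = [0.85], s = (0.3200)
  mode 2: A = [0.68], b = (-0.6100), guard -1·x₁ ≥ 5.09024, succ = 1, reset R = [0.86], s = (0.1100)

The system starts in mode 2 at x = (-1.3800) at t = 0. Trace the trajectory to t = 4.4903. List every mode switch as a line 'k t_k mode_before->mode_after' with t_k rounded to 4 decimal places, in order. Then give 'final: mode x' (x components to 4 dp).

Mode 2: guard c·x = 5.0902 hit at Δt = 1.4217 (t = 1.4217), x⁻ = (-5.0902) → reset → x⁺ = (-4.2676), jump to mode 1
Mode 1: guard c·x = 6.2098 hit at Δt = 0.6841 (t = 2.1058), x⁻ = (-6.2098) → reset → x⁺ = (-4.9583), jump to mode 0
Mode 0: guard c·x = -0.0081 hit at Δt = 1.2725 (t = 3.3783), x⁻ = (-0.0081) → reset → x⁺ = (0.2821), jump to mode 2
Mode 2: flow for 1.1120 to horizon, guard not reached → x = (-0.4128)

1 1.4217 2->1
2 2.1058 1->0
3 3.3783 0->2
final: 2 -0.4128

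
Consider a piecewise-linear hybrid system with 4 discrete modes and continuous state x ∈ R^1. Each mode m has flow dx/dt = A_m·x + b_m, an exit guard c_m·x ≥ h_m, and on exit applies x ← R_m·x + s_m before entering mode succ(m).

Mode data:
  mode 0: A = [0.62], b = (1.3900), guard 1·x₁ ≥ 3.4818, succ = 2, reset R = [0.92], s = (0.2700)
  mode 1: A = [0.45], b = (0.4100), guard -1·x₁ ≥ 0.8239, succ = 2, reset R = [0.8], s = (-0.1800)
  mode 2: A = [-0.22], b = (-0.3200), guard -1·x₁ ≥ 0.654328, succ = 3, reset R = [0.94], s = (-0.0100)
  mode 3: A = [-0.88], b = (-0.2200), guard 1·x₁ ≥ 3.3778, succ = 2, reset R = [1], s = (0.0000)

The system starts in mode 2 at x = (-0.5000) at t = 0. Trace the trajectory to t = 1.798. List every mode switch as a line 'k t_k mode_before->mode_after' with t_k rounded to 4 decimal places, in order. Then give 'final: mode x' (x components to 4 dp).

1 0.8016 2->3
final: 3 -0.4061

Mode 2: guard c·x = 0.6543 hit at Δt = 0.8016 (t = 0.8016), x⁻ = (-0.6543) → reset → x⁺ = (-0.6251), jump to mode 3
Mode 3: flow for 0.9964 to horizon, guard not reached → x = (-0.4061)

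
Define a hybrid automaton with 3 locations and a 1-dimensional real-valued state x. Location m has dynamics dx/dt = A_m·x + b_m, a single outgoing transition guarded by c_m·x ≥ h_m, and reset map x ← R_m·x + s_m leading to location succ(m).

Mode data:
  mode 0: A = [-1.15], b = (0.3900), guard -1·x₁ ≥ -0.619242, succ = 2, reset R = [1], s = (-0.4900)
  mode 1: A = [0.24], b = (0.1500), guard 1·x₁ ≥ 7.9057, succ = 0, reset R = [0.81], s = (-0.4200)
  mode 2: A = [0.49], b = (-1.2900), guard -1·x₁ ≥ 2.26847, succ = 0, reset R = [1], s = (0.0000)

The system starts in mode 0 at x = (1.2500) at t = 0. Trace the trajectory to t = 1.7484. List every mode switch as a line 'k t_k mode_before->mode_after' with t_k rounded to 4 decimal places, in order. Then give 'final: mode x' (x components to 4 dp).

1 1.0254 0->2
final: 2 -0.9351

Mode 0: guard c·x = -0.6192 hit at Δt = 1.0254 (t = 1.0254), x⁻ = (0.6192) → reset → x⁺ = (0.1292), jump to mode 2
Mode 2: flow for 0.7230 to horizon, guard not reached → x = (-0.9351)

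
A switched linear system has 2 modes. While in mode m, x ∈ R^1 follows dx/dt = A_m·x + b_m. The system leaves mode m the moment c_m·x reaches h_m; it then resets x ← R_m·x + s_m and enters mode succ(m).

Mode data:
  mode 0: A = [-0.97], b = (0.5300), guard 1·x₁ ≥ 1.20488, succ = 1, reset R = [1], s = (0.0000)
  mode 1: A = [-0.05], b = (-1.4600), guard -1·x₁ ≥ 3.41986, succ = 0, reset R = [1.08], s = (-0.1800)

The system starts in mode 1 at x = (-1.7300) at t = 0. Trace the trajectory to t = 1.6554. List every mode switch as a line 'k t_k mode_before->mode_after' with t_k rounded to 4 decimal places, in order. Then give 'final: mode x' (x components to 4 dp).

Mode 1: guard c·x = 3.4199 hit at Δt = 1.2698 (t = 1.2698), x⁻ = (-3.4199) → reset → x⁺ = (-3.8734), jump to mode 0
Mode 0: flow for 0.3856 to horizon, guard not reached → x = (-2.4943)

1 1.2698 1->0
final: 0 -2.4943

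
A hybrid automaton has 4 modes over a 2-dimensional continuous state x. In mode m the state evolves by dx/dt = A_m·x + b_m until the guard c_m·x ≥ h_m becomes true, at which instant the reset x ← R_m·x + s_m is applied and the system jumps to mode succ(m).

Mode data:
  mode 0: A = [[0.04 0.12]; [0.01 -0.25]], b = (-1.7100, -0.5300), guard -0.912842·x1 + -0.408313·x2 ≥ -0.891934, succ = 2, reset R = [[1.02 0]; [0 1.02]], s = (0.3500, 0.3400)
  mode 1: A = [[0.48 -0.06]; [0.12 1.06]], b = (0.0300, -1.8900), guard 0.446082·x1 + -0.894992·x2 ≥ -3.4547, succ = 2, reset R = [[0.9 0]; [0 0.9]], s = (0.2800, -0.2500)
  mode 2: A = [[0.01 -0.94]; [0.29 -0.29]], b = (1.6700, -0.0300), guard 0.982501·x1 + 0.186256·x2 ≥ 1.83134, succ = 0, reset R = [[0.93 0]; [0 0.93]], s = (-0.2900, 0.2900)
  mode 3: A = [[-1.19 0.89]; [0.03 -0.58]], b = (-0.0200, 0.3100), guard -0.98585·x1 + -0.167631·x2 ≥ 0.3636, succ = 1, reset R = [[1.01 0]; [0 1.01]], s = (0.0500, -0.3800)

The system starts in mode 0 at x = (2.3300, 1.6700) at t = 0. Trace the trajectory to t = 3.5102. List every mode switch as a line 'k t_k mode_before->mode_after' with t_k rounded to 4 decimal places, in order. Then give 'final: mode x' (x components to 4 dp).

Mode 0: guard c·x = -0.8919 hit at Δt = 1.1226 (t = 1.1226), x⁻ = (0.6386, 0.7569) → reset → x⁺ = (1.0013, 1.1120), jump to mode 2
Mode 2: guard c·x = 1.8313 hit at Δt = 1.0137 (t = 2.1363), x⁻ = (1.6470, 1.1443) → reset → x⁺ = (1.2417, 1.3542), jump to mode 0
Mode 0: guard c·x = -0.8919 hit at Δt = 0.4586 (t = 2.5949), x⁻ = (0.5380, 0.9817) → reset → x⁺ = (0.8988, 1.3413), jump to mode 2
Mode 2: flow for 0.9153 to horizon, guard not reached → x = (1.3260, 1.2647)

1 1.1226 0->2
2 2.1363 2->0
3 2.5949 0->2
final: 2 1.3260 1.2647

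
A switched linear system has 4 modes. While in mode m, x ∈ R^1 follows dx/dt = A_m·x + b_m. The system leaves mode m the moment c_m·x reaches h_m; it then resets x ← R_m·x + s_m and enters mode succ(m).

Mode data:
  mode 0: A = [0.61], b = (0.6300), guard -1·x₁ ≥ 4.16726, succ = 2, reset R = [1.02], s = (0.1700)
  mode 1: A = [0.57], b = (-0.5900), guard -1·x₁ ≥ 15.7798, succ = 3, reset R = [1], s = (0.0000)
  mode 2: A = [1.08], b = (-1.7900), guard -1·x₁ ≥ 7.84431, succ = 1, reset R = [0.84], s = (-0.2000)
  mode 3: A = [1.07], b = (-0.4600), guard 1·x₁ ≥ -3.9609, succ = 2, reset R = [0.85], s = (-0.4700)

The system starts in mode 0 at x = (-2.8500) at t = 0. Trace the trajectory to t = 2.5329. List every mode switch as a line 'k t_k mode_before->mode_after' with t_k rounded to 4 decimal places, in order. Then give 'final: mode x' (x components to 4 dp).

Mode 0: guard c·x = 4.1673 hit at Δt = 0.8937 (t = 0.8937), x⁻ = (-4.1673) → reset → x⁺ = (-4.0806), jump to mode 2
Mode 2: guard c·x = 7.8443 hit at Δt = 0.4670 (t = 1.3607), x⁻ = (-7.8443) → reset → x⁺ = (-6.7892), jump to mode 1
Mode 1: flow for 1.1722 to horizon, guard not reached → x = (-14.2273)

1 0.8937 0->2
2 1.3607 2->1
final: 1 -14.2273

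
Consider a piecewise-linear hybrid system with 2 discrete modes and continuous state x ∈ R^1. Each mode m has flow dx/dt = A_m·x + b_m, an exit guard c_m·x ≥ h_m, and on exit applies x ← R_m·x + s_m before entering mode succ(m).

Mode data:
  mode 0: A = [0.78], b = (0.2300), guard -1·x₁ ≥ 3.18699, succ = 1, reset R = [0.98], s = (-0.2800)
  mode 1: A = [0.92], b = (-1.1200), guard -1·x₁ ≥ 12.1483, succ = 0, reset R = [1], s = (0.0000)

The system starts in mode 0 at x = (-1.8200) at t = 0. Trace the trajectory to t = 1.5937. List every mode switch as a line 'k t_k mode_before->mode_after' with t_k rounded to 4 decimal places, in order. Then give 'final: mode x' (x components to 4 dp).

Mode 0: guard c·x = 3.1870 hit at Δt = 0.8204 (t = 0.8204), x⁻ = (-3.1870) → reset → x⁺ = (-3.4033), jump to mode 1
Mode 1: flow for 0.7733 to horizon, guard not reached → x = (-8.1945)

1 0.8204 0->1
final: 1 -8.1945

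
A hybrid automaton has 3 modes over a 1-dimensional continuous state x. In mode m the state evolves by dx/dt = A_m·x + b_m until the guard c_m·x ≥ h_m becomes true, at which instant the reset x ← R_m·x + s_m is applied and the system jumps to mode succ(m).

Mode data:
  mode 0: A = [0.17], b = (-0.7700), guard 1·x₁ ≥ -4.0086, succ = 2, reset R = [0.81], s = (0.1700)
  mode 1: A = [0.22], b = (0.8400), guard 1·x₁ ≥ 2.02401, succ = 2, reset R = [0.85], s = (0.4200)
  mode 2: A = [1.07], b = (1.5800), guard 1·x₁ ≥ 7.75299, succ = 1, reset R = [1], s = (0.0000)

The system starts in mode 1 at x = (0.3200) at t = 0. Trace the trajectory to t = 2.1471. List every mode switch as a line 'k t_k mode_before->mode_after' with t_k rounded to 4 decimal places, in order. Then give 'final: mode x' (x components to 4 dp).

1 1.5675 1->2
final: 2 5.2484

Mode 1: guard c·x = 2.0240 hit at Δt = 1.5675 (t = 1.5675), x⁻ = (2.0240) → reset → x⁺ = (2.1404), jump to mode 2
Mode 2: flow for 0.5796 to horizon, guard not reached → x = (5.2484)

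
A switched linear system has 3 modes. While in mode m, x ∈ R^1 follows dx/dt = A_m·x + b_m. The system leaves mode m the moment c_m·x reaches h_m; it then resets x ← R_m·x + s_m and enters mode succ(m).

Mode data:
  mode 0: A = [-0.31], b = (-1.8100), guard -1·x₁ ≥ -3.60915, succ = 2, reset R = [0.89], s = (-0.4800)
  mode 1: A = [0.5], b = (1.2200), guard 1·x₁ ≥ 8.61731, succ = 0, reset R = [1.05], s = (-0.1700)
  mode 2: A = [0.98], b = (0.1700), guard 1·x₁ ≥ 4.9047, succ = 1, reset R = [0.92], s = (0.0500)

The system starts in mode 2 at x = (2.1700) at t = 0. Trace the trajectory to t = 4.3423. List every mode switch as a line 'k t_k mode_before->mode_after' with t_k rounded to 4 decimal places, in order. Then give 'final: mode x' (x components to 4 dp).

1 0.7891 2->1
2 1.7028 1->0
3 3.1325 0->2
4 3.7022 2->1
final: 1 7.2036

Mode 2: guard c·x = 4.9047 hit at Δt = 0.7891 (t = 0.7891), x⁻ = (4.9047) → reset → x⁺ = (4.5623), jump to mode 1
Mode 1: guard c·x = 8.6173 hit at Δt = 0.9137 (t = 1.7028), x⁻ = (8.6173) → reset → x⁺ = (8.8782), jump to mode 0
Mode 0: guard c·x = -3.6092 hit at Δt = 1.4297 (t = 3.1325), x⁻ = (3.6091) → reset → x⁺ = (2.7321), jump to mode 2
Mode 2: guard c·x = 4.9047 hit at Δt = 0.5697 (t = 3.7022), x⁻ = (4.9047) → reset → x⁺ = (4.5623), jump to mode 1
Mode 1: flow for 0.6401 to horizon, guard not reached → x = (7.2036)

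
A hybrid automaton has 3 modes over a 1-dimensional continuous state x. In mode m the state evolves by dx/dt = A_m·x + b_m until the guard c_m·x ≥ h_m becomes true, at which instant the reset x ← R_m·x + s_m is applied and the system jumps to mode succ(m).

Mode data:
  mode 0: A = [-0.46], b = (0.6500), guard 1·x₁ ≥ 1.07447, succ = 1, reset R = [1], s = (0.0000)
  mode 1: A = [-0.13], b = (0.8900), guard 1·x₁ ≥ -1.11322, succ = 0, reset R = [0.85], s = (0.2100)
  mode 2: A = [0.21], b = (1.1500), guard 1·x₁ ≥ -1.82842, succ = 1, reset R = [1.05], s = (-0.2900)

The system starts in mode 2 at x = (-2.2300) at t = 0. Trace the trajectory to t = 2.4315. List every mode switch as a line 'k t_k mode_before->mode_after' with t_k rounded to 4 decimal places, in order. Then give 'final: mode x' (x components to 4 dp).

1 0.5554 2->1
2 1.5483 1->0
final: 0 -0.0187

Mode 2: guard c·x = -1.8284 hit at Δt = 0.5554 (t = 0.5554), x⁻ = (-1.8284) → reset → x⁺ = (-2.2098), jump to mode 1
Mode 1: guard c·x = -1.1132 hit at Δt = 0.9929 (t = 1.5483), x⁻ = (-1.1132) → reset → x⁺ = (-0.7362), jump to mode 0
Mode 0: flow for 0.8832 to horizon, guard not reached → x = (-0.0187)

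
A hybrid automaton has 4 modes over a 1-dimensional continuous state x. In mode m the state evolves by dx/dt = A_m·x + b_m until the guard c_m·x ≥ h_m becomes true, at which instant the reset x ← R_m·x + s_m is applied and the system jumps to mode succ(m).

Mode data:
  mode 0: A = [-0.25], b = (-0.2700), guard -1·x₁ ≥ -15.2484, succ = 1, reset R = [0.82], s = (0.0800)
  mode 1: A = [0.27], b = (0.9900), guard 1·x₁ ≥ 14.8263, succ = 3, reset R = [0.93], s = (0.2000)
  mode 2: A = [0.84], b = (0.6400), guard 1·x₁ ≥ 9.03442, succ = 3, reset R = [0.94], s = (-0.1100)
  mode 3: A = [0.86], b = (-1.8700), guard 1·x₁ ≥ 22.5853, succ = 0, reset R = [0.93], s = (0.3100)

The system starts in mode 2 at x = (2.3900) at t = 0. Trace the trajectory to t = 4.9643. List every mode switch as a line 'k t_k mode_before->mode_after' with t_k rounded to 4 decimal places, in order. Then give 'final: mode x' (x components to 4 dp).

Mode 2: guard c·x = 9.0344 hit at Δt = 1.3500 (t = 1.3500), x⁻ = (9.0344) → reset → x⁺ = (8.3824), jump to mode 3
Mode 3: guard c·x = 22.5853 hit at Δt = 1.3840 (t = 2.7340), x⁻ = (22.5853) → reset → x⁺ = (21.3143), jump to mode 0
Mode 0: guard c·x = -15.2484 hit at Δt = 1.2636 (t = 3.9976), x⁻ = (15.2484) → reset → x⁺ = (12.5837), jump to mode 1
Mode 1: guard c·x = 14.8263 hit at Δt = 0.4788 (t = 4.4764), x⁻ = (14.8263) → reset → x⁺ = (13.9885), jump to mode 3
Mode 3: flow for 0.4879 to horizon, guard not reached → x = (20.1475)

1 1.3500 2->3
2 2.7340 3->0
3 3.9976 0->1
4 4.4764 1->3
final: 3 20.1475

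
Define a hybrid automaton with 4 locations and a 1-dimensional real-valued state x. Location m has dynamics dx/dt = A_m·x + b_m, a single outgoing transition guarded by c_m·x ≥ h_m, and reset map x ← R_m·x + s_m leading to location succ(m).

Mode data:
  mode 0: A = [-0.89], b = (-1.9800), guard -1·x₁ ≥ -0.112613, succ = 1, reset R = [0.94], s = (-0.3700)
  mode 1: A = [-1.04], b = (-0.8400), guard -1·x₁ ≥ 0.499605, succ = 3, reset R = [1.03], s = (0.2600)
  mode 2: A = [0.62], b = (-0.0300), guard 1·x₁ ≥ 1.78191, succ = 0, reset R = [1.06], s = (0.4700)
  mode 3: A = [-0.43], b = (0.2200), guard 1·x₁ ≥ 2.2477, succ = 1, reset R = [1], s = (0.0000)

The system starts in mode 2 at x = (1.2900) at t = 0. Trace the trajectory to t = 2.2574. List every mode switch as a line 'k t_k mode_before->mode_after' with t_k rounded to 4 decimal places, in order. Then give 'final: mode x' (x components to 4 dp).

1 0.5383 2->0
2 1.2950 0->1
3 1.8409 1->3
final: 3 -0.1290

Mode 2: guard c·x = 1.7819 hit at Δt = 0.5383 (t = 0.5383), x⁻ = (1.7819) → reset → x⁺ = (2.3588), jump to mode 0
Mode 0: guard c·x = -0.1126 hit at Δt = 0.7567 (t = 1.2950), x⁻ = (0.1126) → reset → x⁺ = (-0.2641), jump to mode 1
Mode 1: guard c·x = 0.4996 hit at Δt = 0.5459 (t = 1.8409), x⁻ = (-0.4996) → reset → x⁺ = (-0.2546), jump to mode 3
Mode 3: flow for 0.4165 to horizon, guard not reached → x = (-0.1290)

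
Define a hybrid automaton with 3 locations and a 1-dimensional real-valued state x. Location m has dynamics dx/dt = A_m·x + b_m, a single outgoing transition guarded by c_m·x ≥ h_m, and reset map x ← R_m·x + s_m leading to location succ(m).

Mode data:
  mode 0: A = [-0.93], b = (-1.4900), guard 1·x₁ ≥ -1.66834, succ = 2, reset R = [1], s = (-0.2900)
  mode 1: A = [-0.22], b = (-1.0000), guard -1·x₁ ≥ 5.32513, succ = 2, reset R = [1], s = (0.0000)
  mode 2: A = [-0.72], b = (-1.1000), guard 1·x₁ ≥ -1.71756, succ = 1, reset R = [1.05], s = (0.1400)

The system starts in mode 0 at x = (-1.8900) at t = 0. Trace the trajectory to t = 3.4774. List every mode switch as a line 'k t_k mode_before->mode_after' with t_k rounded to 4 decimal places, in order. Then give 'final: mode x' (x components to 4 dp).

Mode 0: guard c·x = -1.6683 hit at Δt = 1.5806 (t = 1.5806), x⁻ = (-1.6683) → reset → x⁺ = (-1.9583), jump to mode 2
Mode 2: guard c·x = -1.7176 hit at Δt = 1.1378 (t = 2.7184), x⁻ = (-1.7176) → reset → x⁺ = (-1.6634), jump to mode 1
Mode 1: flow for 0.7590 to horizon, guard not reached → x = (-2.1067)

1 1.5806 0->2
2 2.7184 2->1
final: 1 -2.1067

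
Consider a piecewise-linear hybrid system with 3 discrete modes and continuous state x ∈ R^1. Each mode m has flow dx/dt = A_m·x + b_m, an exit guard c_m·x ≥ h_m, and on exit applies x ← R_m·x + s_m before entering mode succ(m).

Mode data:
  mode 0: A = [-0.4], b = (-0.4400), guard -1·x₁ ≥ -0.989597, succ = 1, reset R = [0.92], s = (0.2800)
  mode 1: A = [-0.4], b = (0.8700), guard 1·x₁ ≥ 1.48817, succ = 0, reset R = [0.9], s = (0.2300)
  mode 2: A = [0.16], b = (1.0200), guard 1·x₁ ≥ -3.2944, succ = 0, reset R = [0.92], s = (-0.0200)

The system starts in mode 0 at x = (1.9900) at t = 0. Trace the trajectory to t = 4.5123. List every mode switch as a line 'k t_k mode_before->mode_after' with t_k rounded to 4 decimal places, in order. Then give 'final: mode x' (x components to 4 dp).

1 0.9780 0->1
2 1.8783 1->0
3 2.4905 0->1
4 3.3908 1->0
5 4.0029 0->1
final: 1 1.3719

Mode 0: guard c·x = -0.9896 hit at Δt = 0.9780 (t = 0.9780), x⁻ = (0.9896) → reset → x⁺ = (1.1904), jump to mode 1
Mode 1: guard c·x = 1.4882 hit at Δt = 0.9003 (t = 1.8783), x⁻ = (1.4882) → reset → x⁺ = (1.5694), jump to mode 0
Mode 0: guard c·x = -0.9896 hit at Δt = 0.6122 (t = 2.4905), x⁻ = (0.9896) → reset → x⁺ = (1.1904), jump to mode 1
Mode 1: guard c·x = 1.4882 hit at Δt = 0.9003 (t = 3.3908), x⁻ = (1.4882) → reset → x⁺ = (1.5694), jump to mode 0
Mode 0: guard c·x = -0.9896 hit at Δt = 0.6122 (t = 4.0029), x⁻ = (0.9896) → reset → x⁺ = (1.1904), jump to mode 1
Mode 1: flow for 0.5094 to horizon, guard not reached → x = (1.3719)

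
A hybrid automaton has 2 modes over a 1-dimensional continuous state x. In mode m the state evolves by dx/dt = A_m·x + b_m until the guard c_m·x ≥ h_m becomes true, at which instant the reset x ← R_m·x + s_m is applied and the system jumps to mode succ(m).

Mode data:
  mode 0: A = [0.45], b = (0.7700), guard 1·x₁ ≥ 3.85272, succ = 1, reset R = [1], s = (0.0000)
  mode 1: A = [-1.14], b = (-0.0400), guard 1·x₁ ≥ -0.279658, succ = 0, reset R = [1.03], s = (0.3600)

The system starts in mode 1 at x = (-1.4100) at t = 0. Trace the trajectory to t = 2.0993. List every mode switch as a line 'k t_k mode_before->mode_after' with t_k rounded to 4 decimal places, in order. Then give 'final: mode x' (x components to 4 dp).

Mode 1: guard c·x = -0.2797 hit at Δt = 1.5146 (t = 1.5146), x⁻ = (-0.2797) → reset → x⁺ = (0.0720), jump to mode 0
Mode 0: flow for 0.5847 to horizon, guard not reached → x = (0.6086)

1 1.5146 1->0
final: 0 0.6086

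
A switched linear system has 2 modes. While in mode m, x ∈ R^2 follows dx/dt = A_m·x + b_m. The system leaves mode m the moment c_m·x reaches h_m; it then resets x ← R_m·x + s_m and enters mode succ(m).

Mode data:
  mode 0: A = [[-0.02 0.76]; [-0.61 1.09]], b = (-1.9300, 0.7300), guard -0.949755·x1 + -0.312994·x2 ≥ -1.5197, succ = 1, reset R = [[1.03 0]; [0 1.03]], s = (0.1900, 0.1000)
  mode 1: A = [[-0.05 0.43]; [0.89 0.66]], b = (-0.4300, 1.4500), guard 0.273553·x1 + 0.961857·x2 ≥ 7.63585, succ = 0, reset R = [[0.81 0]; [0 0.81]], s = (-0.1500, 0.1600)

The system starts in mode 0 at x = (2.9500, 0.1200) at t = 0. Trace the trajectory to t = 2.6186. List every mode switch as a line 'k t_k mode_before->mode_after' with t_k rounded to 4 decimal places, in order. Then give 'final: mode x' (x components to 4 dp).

1 0.5864 0->1
2 2.0394 1->0
final: 0 4.5277 10.1985

Mode 0: guard c·x = -1.5197 hit at Δt = 0.5864 (t = 0.5864), x⁻ = (1.7272, -0.3857) → reset → x⁺ = (1.9690, -0.2973), jump to mode 1
Mode 1: guard c·x = 7.6358 hit at Δt = 1.4530 (t = 2.0394), x⁻ = (2.9060, 7.1122) → reset → x⁺ = (2.2039, 5.9209), jump to mode 0
Mode 0: flow for 0.5792 to horizon, guard not reached → x = (4.5277, 10.1985)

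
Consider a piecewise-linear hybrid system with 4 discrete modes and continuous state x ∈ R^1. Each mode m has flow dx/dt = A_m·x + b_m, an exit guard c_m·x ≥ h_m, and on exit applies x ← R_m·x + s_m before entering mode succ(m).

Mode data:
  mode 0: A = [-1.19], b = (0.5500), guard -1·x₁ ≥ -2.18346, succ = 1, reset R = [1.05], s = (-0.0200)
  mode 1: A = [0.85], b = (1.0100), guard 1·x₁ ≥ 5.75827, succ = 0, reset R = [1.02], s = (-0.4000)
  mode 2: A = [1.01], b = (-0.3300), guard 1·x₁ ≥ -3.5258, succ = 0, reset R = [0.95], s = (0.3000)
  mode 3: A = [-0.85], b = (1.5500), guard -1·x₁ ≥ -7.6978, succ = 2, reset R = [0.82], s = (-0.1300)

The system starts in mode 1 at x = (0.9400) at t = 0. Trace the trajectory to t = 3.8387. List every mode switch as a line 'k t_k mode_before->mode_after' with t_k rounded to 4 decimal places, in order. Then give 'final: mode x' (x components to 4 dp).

Mode 1: guard c·x = 5.7583 hit at Δt = 1.3917 (t = 1.3917), x⁻ = (5.7583) → reset → x⁺ = (5.4734), jump to mode 0
Mode 0: guard c·x = -2.1835 hit at Δt = 0.8980 (t = 2.2897), x⁻ = (2.1835) → reset → x⁺ = (2.2726), jump to mode 1
Mode 1: guard c·x = 5.7583 hit at Δt = 0.8197 (t = 3.1094), x⁻ = (5.7583) → reset → x⁺ = (5.4734), jump to mode 0
Mode 0: flow for 0.7293 to horizon, guard not reached → x = (2.5661)

1 1.3917 1->0
2 2.2897 0->1
3 3.1094 1->0
final: 0 2.5661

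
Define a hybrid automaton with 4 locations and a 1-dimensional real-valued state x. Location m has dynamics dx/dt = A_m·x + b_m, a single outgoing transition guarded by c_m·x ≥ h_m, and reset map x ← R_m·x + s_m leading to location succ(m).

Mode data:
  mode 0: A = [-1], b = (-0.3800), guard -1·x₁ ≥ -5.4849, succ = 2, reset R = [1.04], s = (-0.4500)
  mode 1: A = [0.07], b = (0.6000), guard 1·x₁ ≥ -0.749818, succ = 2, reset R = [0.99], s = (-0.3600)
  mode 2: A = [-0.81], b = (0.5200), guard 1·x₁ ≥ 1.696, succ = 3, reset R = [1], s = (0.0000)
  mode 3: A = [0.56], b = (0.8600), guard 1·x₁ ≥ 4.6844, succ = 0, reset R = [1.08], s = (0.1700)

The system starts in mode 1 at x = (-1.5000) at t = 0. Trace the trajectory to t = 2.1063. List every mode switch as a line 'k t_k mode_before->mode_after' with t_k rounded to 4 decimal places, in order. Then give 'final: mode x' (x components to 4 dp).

Mode 1: guard c·x = -0.7498 hit at Δt = 1.4404 (t = 1.4404), x⁻ = (-0.7498) → reset → x⁺ = (-1.1023), jump to mode 2
Mode 2: flow for 0.6659 to horizon, guard not reached → x = (-0.3751)

1 1.4404 1->2
final: 2 -0.3751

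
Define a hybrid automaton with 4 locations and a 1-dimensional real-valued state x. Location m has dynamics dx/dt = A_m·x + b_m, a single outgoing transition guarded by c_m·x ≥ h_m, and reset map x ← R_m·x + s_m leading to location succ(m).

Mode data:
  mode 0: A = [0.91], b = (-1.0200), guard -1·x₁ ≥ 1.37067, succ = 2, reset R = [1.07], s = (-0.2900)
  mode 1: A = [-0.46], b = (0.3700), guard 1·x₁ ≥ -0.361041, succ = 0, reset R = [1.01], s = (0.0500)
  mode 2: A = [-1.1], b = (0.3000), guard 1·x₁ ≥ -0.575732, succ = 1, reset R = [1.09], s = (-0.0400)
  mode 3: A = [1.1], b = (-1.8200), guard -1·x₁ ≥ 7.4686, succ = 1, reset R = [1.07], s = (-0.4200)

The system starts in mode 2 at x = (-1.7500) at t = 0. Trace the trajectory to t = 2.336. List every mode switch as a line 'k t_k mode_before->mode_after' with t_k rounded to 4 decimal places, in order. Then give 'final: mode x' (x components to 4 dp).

1 0.7898 2->1
2 1.2974 1->0
3 1.9033 0->2
final: 2 -0.9881

Mode 2: guard c·x = -0.5757 hit at Δt = 0.7898 (t = 0.7898), x⁻ = (-0.5757) → reset → x⁺ = (-0.6675), jump to mode 1
Mode 1: guard c·x = -0.3610 hit at Δt = 0.5076 (t = 1.2974), x⁻ = (-0.3610) → reset → x⁺ = (-0.3147), jump to mode 0
Mode 0: guard c·x = 1.3707 hit at Δt = 0.6059 (t = 1.9033), x⁻ = (-1.3707) → reset → x⁺ = (-1.7566), jump to mode 2
Mode 2: flow for 0.4327 to horizon, guard not reached → x = (-0.9881)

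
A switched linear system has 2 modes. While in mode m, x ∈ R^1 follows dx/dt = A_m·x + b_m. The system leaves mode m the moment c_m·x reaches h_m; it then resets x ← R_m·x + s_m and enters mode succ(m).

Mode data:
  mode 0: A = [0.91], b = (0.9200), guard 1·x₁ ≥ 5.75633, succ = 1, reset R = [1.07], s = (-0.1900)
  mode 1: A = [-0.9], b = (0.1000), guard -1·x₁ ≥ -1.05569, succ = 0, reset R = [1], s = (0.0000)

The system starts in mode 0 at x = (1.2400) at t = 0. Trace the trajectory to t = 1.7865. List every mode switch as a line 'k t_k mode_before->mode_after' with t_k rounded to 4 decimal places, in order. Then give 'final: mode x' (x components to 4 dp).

Mode 0: guard c·x = 5.7563 hit at Δt = 1.2096 (t = 1.2096), x⁻ = (5.7563) → reset → x⁺ = (5.9693), jump to mode 1
Mode 1: flow for 0.5769 to horizon, guard not reached → x = (3.5967)

1 1.2096 0->1
final: 1 3.5967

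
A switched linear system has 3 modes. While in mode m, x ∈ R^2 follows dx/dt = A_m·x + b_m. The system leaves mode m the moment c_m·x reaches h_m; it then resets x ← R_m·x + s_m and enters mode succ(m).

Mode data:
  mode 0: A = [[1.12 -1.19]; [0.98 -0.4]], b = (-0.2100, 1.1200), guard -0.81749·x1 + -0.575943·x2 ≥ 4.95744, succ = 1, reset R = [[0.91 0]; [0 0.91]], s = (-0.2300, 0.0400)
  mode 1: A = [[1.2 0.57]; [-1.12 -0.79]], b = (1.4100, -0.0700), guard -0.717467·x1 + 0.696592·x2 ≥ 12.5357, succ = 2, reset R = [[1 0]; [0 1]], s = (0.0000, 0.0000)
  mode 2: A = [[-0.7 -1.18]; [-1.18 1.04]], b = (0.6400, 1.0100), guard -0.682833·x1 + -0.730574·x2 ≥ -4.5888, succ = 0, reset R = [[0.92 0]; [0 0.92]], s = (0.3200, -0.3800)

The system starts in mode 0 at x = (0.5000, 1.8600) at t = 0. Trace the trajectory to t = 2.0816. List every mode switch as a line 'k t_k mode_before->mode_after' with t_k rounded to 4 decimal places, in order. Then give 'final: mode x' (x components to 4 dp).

1 1.4909 0->1
final: 1 -9.2944 3.7193

Mode 0: guard c·x = 4.9574 hit at Δt = 1.4909 (t = 1.4909), x⁻ = (-5.8090, -0.3623) → reset → x⁺ = (-5.5161, -0.2897), jump to mode 1
Mode 1: flow for 0.5907 to horizon, guard not reached → x = (-9.2944, 3.7193)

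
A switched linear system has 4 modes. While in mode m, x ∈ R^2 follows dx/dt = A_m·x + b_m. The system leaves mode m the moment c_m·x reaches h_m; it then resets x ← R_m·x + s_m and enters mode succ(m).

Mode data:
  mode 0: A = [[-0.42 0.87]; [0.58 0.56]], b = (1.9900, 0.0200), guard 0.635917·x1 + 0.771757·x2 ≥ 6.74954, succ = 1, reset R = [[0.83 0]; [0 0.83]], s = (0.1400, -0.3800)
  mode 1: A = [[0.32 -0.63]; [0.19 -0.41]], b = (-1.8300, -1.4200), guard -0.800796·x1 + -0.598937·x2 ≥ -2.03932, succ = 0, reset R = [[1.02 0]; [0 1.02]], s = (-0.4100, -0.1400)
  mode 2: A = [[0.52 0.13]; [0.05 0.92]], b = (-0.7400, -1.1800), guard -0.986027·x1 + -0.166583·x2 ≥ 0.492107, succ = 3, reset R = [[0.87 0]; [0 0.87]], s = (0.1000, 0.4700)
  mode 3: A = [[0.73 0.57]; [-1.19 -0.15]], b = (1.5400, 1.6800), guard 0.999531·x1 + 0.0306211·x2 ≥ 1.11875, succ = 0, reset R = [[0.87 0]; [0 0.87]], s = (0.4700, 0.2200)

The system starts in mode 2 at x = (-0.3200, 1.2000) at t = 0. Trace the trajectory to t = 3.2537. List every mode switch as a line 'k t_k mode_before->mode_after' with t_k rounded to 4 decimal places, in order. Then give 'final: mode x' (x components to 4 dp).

Mode 2: guard c·x = 0.4921 hit at Δt = 0.4401 (t = 0.4401), x⁻ = (-0.6926, 1.1456) → reset → x⁺ = (-0.5026, 1.4666), jump to mode 3
Mode 3: guard c·x = 1.1187 hit at Δt = 0.5635 (t = 1.0036), x⁻ = (1.0544, 2.1167) → reset → x⁺ = (1.3874, 2.0615), jump to mode 0
Mode 0: guard c·x = 6.7495 hit at Δt = 0.8455 (t = 1.8491), x⁻ = (4.4929, 5.0436) → reset → x⁺ = (3.8691, 3.8062), jump to mode 1
Mode 1: guard c·x = -2.0393 hit at Δt = 0.9606 (t = 2.8097), x⁻ = (1.1976, 1.8037) → reset → x⁺ = (0.8115, 1.6998), jump to mode 0
Mode 0: flow for 0.4440 to horizon, guard not reached → x = (2.2289, 2.6234)

1 0.4401 2->3
2 1.0036 3->0
3 1.8491 0->1
4 2.8097 1->0
final: 0 2.2289 2.6234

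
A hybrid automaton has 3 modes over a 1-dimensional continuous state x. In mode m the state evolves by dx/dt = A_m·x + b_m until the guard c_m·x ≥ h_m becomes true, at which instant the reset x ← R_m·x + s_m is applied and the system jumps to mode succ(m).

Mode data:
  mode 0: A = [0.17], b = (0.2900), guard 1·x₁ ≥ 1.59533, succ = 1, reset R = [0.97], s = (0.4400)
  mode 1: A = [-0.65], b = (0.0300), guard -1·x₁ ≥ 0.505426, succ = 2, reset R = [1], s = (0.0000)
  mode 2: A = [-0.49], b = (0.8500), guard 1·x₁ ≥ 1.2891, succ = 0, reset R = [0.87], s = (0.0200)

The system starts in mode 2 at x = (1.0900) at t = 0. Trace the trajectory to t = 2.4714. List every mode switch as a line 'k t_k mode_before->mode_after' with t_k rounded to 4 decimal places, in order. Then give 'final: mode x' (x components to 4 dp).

Mode 2: guard c·x = 1.2891 hit at Δt = 0.7538 (t = 0.7538), x⁻ = (1.2891) → reset → x⁺ = (1.1415), jump to mode 0
Mode 0: guard c·x = 1.5953 hit at Δt = 0.8699 (t = 1.6237), x⁻ = (1.5953) → reset → x⁺ = (1.9875), jump to mode 1
Mode 1: flow for 0.8477 to horizon, guard not reached → x = (1.1651)

1 0.7538 2->0
2 1.6237 0->1
final: 1 1.1651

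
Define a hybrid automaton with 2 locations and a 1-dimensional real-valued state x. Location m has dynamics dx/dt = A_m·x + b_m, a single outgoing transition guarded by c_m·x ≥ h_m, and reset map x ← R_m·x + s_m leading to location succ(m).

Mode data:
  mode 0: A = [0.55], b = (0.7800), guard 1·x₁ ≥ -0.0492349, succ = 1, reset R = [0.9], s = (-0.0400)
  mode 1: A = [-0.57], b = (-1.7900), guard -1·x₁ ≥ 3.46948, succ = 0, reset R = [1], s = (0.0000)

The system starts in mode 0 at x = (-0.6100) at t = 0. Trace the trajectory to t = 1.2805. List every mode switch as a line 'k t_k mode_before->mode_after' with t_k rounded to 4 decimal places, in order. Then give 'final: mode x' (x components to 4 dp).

Mode 0: guard c·x = -0.0492 hit at Δt = 0.9582 (t = 0.9582), x⁻ = (-0.0492) → reset → x⁺ = (-0.0843), jump to mode 1
Mode 1: flow for 0.3223 to horizon, guard not reached → x = (-0.5972)

1 0.9582 0->1
final: 1 -0.5972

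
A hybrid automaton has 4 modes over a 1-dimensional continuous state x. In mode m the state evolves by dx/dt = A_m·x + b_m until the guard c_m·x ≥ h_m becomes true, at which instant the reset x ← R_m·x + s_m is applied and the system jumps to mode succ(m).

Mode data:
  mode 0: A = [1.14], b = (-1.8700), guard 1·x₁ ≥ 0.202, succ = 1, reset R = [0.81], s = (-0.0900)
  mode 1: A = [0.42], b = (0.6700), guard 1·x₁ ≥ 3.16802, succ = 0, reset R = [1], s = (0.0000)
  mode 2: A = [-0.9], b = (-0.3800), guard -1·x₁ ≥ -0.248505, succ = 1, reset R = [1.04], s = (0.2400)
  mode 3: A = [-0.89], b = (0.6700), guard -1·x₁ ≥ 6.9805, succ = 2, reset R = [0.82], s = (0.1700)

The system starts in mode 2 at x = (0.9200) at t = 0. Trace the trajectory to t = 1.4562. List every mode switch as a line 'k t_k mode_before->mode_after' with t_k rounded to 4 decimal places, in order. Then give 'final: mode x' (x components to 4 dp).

1 0.7708 2->1
final: 1 1.1969

Mode 2: guard c·x = -0.2485 hit at Δt = 0.7708 (t = 0.7708), x⁻ = (0.2485) → reset → x⁺ = (0.4984), jump to mode 1
Mode 1: flow for 0.6854 to horizon, guard not reached → x = (1.1969)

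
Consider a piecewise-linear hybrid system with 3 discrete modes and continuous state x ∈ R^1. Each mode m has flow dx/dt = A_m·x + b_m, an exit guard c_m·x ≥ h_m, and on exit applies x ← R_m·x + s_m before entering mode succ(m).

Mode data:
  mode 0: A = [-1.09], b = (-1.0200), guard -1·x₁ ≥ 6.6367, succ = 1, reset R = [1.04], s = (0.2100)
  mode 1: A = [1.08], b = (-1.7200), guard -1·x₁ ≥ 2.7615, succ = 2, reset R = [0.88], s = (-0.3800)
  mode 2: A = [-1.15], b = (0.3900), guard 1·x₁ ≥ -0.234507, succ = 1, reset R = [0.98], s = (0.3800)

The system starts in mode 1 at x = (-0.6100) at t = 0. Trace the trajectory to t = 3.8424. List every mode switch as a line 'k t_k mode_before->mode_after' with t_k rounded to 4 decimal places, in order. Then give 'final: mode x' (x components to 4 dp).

1 0.6310 1->2
2 2.1118 2->1
3 3.1348 1->2
final: 2 -1.0566

Mode 1: guard c·x = 2.7615 hit at Δt = 0.6310 (t = 0.6310), x⁻ = (-2.7615) → reset → x⁺ = (-2.8101), jump to mode 2
Mode 2: guard c·x = -0.2345 hit at Δt = 1.4808 (t = 2.1118), x⁻ = (-0.2345) → reset → x⁺ = (0.1502), jump to mode 1
Mode 1: guard c·x = 2.7615 hit at Δt = 1.0230 (t = 3.1348), x⁻ = (-2.7615) → reset → x⁺ = (-2.8101), jump to mode 2
Mode 2: flow for 0.7076 to horizon, guard not reached → x = (-1.0566)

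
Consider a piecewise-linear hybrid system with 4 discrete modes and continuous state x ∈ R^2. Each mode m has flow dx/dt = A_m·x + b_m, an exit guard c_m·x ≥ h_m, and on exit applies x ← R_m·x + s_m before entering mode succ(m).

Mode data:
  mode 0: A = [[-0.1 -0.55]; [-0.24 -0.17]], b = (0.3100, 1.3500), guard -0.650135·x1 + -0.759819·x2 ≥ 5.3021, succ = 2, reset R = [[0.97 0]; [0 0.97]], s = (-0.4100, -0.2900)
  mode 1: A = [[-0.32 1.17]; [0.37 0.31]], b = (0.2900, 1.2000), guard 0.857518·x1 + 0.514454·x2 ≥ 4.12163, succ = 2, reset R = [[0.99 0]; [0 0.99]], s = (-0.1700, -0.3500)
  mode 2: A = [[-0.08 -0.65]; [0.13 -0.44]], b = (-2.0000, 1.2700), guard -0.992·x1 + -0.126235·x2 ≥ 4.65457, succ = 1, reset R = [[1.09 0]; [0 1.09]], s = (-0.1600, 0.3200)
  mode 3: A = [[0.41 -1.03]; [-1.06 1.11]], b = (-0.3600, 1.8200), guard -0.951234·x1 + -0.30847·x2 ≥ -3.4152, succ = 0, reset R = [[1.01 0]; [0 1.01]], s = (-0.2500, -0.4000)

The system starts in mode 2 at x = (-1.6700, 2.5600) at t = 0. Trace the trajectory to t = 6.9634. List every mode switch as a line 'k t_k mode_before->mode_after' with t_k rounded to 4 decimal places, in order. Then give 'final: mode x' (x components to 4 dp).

1 0.9955 2->1
2 2.4339 1->2
3 3.9065 2->1
4 4.9425 1->2
5 6.1781 2->1
final: 1 0.0731 6.3005

Mode 2: guard c·x = 4.6546 hit at Δt = 0.9955 (t = 0.9955), x⁻ = (-4.9861, 2.3106) → reset → x⁺ = (-5.5949, 2.8386), jump to mode 1
Mode 1: guard c·x = 4.1216 hit at Δt = 1.4384 (t = 2.4339), x⁻ = (1.7395, 5.1122) → reset → x⁺ = (1.5521, 4.7111), jump to mode 2
Mode 2: guard c·x = 4.6546 hit at Δt = 1.4726 (t = 3.9065), x⁻ = (-5.1394, 3.5149) → reset → x⁺ = (-5.7619, 4.1513), jump to mode 1
Mode 1: guard c·x = 4.1216 hit at Δt = 1.0360 (t = 4.9425), x⁻ = (1.1666, 6.0671) → reset → x⁺ = (0.9850, 5.6564), jump to mode 2
Mode 2: guard c·x = 4.6546 hit at Δt = 1.2355 (t = 6.1781), x⁻ = (-5.2239, 4.1789) → reset → x⁺ = (-5.8540, 4.8750), jump to mode 1
Mode 1: flow for 0.7853 to horizon, guard not reached → x = (0.0731, 6.3005)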